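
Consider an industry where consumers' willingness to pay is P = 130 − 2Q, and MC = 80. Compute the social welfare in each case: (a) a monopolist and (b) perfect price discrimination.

A monopolist chooses Q where MR = MC. MR = 130 − 4Q; setting this equal to 80 gives Q = 12.5 and P = 105.
CS = ½·(130 − 105)·12.5 = 156.25; PS = (105 − 80)·12.5 = 312.5; TS = 468.75.
A perfectly discriminating monopolist sells every unit with P(Q) ≥ MC(Q), so output equals the competitive quantity Q = 25. Each buyer pays their reservation price, so CS = 0 and the firm captures all surplus.
TS = 625 (equal to competitive TS).

Monopoly: TS = 468.75; Perfect PD: TS = 625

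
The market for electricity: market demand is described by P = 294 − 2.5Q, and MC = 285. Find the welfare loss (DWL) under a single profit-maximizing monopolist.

DWL = 4.05

Under competition P = MC = 285, so Q = (294 − 285)/2.5 = 3.6.
A monopolist chooses Q where MR = MC. MR = 294 − 5Q; setting this equal to 285 gives Q = 1.8 and P = 289.5.
DWL is the triangle between Q = 1.8 and Q = 3.6: ½·(3.6 − 1.8)·(289.5 − 285) = 4.05.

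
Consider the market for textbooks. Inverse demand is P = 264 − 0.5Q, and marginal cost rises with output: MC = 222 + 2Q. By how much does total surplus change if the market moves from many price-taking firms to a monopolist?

Under competition P = MC: 264 − 0.5Q = 222 + 2Q ⇒ Q = 16.8, P = 255.6.
CS = ½·(264 − 255.6)·16.8 = 70.56; PS = (255.6·16.8 − 222·16.8 − ½·2·16.8²) = 282.24; TS = 352.8.
The monopolist equates marginal revenue to marginal cost: 264 − Q = 222 + 2Q, so Q = 14. From demand, P = 257.
CS = ½·(264 − 257)·14 = 49; PS = (257·14 − 222·14 − ½·2·14²) = 294; TS = 343.
Change in total surplus: 343 − 352.8 = −9.8.

Total surplus falls by 9.8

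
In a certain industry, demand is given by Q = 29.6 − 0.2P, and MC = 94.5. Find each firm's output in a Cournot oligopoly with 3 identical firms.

q_i = 2.675

Inverting demand: P = 148 − 5Q.
With 3 symmetric Cournot firms, each firm's FOC gives 148 − 20q = 94.5, so q = 2.675, Q = 3·2.675 = 8.025, and P = 107.875.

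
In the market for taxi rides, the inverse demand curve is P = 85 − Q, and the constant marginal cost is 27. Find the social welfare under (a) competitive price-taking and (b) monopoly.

Competition: TS = 1682; Monopoly: TS = 1261.5

Competitive firms price at marginal cost: P = 27, giving Q = 58.
CS = ½·(85 − 27)·58 = 1682; PS = (27 − 27)·58 = 0; TS = 1682.
A monopolist chooses Q where MR = MC. MR = 85 − 2Q; setting this equal to 27 gives Q = 29 and P = 56.
CS = ½·(85 − 56)·29 = 420.5; PS = (56 − 27)·29 = 841; TS = 1261.5.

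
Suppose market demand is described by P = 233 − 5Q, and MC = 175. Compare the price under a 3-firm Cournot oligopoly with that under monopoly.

Cournot: P = 189.5; Monopoly: P = 204

Cournot with 3 identical firms: the symmetric best-response condition is 233 − 20q = 175. Each firm produces q = 2.9, total output Q = 8.7, price P = 189.5.
Monopoly sets MR = MC: 233 − 10Q = 175 ⇒ Q = 5.8, P = 233 − 5·5.8 = 204.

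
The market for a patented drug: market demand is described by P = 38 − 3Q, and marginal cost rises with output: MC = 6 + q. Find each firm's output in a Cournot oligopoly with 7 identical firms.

q_i = 1.28

In a 7-firm Cournot equilibrium, symmetry and the first-order condition give q = (38 − 6)/(25) = 1.28. So Q = 8.96 and P = 11.12.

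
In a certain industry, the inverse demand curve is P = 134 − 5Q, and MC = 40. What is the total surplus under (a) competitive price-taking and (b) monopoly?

Competition: TS = 883.6; Monopoly: TS = 662.7

Under competition P = MC = 40, so Q = (134 − 40)/5 = 18.8.
CS = ½·(134 − 40)·18.8 = 883.6; PS = (40 − 40)·18.8 = 0; TS = 883.6.
A monopolist chooses Q where MR = MC. MR = 134 − 10Q; setting this equal to 40 gives Q = 9.4 and P = 87.
CS = ½·(134 − 87)·9.4 = 220.9; PS = (87 − 40)·9.4 = 441.8; TS = 662.7.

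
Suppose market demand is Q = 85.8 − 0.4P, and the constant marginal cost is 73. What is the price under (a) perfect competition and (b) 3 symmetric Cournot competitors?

Inverting demand: P = 214.5 − 2.5Q.
Perfect competition: P = MC = 73, so 214.5 − 2.5Q = 73 and Q = 56.6.
With 3 symmetric Cournot firms, each firm's FOC gives 214.5 − 10q = 73, so q = 14.15, Q = 3·14.15 = 42.45, and P = 108.375.

Competition: P = 73; Cournot: P = 108.375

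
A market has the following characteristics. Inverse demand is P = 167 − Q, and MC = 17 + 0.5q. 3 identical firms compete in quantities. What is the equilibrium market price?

P = 67

In a 3-firm Cournot equilibrium, symmetry and the first-order condition give q = (167 − 17)/(4.5) = 100/3. So Q = 100 and P = 67.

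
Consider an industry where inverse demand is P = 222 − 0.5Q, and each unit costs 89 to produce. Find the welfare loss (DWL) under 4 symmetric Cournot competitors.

Under competition P = MC = 89, so Q = (222 − 89)/0.5 = 266.
Cournot with 4 identical firms: the symmetric best-response condition is 222 − 2.5q = 89. Each firm produces q = 53.2, total output Q = 212.8, price P = 115.6.
DWL is the triangle between Q = 212.8 and Q = 266: ½·(266 − 212.8)·(115.6 − 89) = 707.56.

DWL = 707.56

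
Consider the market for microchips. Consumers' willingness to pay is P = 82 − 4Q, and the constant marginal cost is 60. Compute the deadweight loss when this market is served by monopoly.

Perfect competition: P = MC = 60, so 82 − 4Q = 60 and Q = 5.5.
Monopoly sets MR = MC: 82 − 8Q = 60 ⇒ Q = 2.75, P = 82 − 4·2.75 = 71.
DWL is the triangle between Q = 2.75 and Q = 5.5: ½·(5.5 − 2.75)·(71 − 60) = 15.125.

DWL = 15.125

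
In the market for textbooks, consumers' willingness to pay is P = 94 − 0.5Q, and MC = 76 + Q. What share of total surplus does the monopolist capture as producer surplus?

Monopoly sets MR = MC: 94 − Q = 76 + Q ⇒ Q = 9, P = 94 − 0.5·9 = 89.5.
CS = ½·(94 − 89.5)·9 = 20.25.
PS = P·Q − VC(Q) = 89.5·9 − (76·9 + ½·1·9²) = 81.
Share captured = PS/TS = 81/101.25 = 0.8.

PS/TS = 0.8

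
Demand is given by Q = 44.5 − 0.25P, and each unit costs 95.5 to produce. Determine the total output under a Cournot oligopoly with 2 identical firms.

Q = 13.75

Inverting demand: P = 178 − 4Q.
With 2 symmetric Cournot firms, each firm's FOC gives 178 − 12q = 95.5, so q = 6.875, Q = 2·6.875 = 13.75, and P = 123.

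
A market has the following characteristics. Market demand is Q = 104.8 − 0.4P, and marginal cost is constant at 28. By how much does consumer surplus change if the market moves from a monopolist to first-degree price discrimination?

Consumer surplus falls by 2737.8

Inverting demand: P = 262 − 2.5Q.
A monopolist chooses Q where MR = MC. MR = 262 − 5Q; setting this equal to 28 gives Q = 46.8 and P = 145.
CS = ½·(262 − 145)·46.8 = 2737.8.
Under first-degree price discrimination the firm charges each unit its demand price and produces up to where P = MC, i.e. Q = 93.6. Consumer surplus is zero; producer surplus equals total surplus.
CS = 0.
Change in consumer surplus: 0 − 2737.8 = −2737.8.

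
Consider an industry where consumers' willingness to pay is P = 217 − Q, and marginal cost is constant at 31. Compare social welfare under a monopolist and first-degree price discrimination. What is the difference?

Social welfare rises by 4324.5

The monopolist equates marginal revenue to marginal cost: 217 − 2Q = 31, so Q = 93. From demand, P = 124.
CS = ½·(217 − 124)·93 = 4324.5; PS = (124 − 31)·93 = 8649; TS = 12973.5.
A perfectly discriminating monopolist sells every unit with P(Q) ≥ MC(Q), so output equals the competitive quantity Q = 186. Each buyer pays their reservation price, so CS = 0 and the firm captures all surplus.
TS = 17298 (equal to competitive TS).
Change in social welfare: 17298 − 12973.5 = 4324.5.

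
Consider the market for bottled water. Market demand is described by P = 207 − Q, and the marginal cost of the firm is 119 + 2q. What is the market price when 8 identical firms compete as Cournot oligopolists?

P = 143

With 8 symmetric Cournot firms, each firm's FOC gives 207 − 9q = 119 + 2q, so q = 8, Q = 8·8 = 64, and P = 143.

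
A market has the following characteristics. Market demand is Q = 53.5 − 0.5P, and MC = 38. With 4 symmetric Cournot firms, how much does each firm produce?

q_i = 6.9

Inverting demand: P = 107 − 2Q.
In a 4-firm Cournot equilibrium, symmetry and the first-order condition give q = (107 − 38)/(10) = 6.9. So Q = 27.6 and P = 51.8.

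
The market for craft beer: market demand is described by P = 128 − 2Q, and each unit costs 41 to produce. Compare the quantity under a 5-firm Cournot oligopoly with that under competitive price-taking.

Cournot: Q = 36.25; Competition: Q = 43.5

With 5 symmetric Cournot firms, each firm's FOC gives 128 − 12q = 41, so q = 7.25, Q = 5·7.25 = 36.25, and P = 55.5.
Under competition P = MC = 41, so Q = (128 − 41)/2 = 43.5.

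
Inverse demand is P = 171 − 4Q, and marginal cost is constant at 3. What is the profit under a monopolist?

Profit = 1764

The monopolist equates marginal revenue to marginal cost: 171 − 8Q = 3, so Q = 21. From demand, P = 87.
Profit = (87 − 3)·21 = 1764.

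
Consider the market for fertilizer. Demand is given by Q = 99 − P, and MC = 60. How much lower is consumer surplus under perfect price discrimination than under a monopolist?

Consumer surplus falls by 190.125

Inverting demand: P = 99 − Q.
The monopolist equates marginal revenue to marginal cost: 99 − 2Q = 60, so Q = 19.5. From demand, P = 79.5.
CS = ½·(99 − 79.5)·19.5 = 190.125.
A perfectly discriminating monopolist sells every unit with P(Q) ≥ MC(Q), so output equals the competitive quantity Q = 39. Each buyer pays their reservation price, so CS = 0 and the firm captures all surplus.
CS = 0.
Change in consumer surplus: 0 − 190.125 = −190.125.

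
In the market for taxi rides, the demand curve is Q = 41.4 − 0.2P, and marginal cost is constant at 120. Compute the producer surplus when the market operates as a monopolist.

PS = 378.45

Inverting demand: P = 207 − 5Q.
Monopoly sets MR = MC: 207 − 10Q = 120 ⇒ Q = 8.7, P = 207 − 5·8.7 = 163.5.
PS = (163.5 − 120)·8.7 = 378.45.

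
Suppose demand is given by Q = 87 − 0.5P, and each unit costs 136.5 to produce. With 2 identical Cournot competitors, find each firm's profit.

π_i = 78.125

Inverting demand: P = 174 − 2Q.
Cournot with 2 identical firms: the symmetric best-response condition is 174 − 6q = 136.5. Each firm produces q = 6.25, total output Q = 12.5, price P = 149.
Each firm's profit = (149 − 136.5)·6.25 = 78.125.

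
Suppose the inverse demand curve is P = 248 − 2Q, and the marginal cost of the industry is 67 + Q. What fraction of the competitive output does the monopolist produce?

Q_m/Q_c = 0.6

A monopolist chooses Q where MR = MC. MR = 248 − 4Q; setting this equal to 67 + Q gives Q = 36.2 and P = 175.6.
Under competition P = MC: 248 − 2Q = 67 + Q ⇒ Q = 181/3, P = 382/3.
Ratio Q_m/Q_c = 36.2/(181/3) = 0.6.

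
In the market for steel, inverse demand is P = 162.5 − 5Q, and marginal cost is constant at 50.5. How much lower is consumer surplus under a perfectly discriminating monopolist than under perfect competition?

Consumer surplus falls by 1254.4

Perfect competition: P = MC = 50.5, so 162.5 − 5Q = 50.5 and Q = 22.4.
CS = ½·(162.5 − 50.5)·22.4 = 1254.4.
With perfect price discrimination, output is the efficient level Q = 22.4 (where demand meets MC), but every buyer pays their willingness to pay: CS = 0 and PS = total surplus.
CS = 0.
Change in consumer surplus: 0 − 1254.4 = −1254.4.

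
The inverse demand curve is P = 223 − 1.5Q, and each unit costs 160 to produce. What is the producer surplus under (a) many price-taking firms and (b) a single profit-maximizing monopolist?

Competition: PS = 0; Monopoly: PS = 661.5

Competitive firms price at marginal cost: P = 160, giving Q = 42.
PS = (160 − 160)·42 = 0.
The monopolist equates marginal revenue to marginal cost: 223 − 3Q = 160, so Q = 21. From demand, P = 191.5.
PS = (191.5 − 160)·21 = 661.5.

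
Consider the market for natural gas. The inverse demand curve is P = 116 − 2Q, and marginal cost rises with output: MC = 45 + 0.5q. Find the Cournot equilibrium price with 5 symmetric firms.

Cournot with 5 identical firms: the symmetric best-response condition is 116 − 12q = 45 + 0.5q. Each firm produces q = 5.68, total output Q = 28.4, price P = 59.2.

P = 59.2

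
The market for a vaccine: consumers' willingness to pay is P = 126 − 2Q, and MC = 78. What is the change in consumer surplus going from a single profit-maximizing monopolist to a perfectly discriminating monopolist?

Consumer surplus falls by 144

Monopoly sets MR = MC: 126 − 4Q = 78 ⇒ Q = 12, P = 126 − 2·12 = 102.
CS = ½·(126 − 102)·12 = 144.
A perfectly discriminating monopolist sells every unit with P(Q) ≥ MC(Q), so output equals the competitive quantity Q = 24. Each buyer pays their reservation price, so CS = 0 and the firm captures all surplus.
CS = 0.
Change in consumer surplus: 0 − 144 = −144.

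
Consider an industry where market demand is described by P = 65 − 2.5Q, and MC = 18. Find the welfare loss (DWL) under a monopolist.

Competitive firms price at marginal cost: P = 18, giving Q = 18.8.
Monopoly sets MR = MC: 65 − 5Q = 18 ⇒ Q = 9.4, P = 65 − 2.5·9.4 = 41.5.
DWL is the triangle between Q = 9.4 and Q = 18.8: ½·(18.8 − 9.4)·(41.5 − 18) = 110.45.

DWL = 110.45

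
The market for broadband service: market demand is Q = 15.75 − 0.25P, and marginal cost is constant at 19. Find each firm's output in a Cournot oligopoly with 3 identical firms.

Inverting demand: P = 63 − 4Q.
With 3 symmetric Cournot firms, each firm's FOC gives 63 − 16q = 19, so q = 2.75, Q = 3·2.75 = 8.25, and P = 30.

q_i = 2.75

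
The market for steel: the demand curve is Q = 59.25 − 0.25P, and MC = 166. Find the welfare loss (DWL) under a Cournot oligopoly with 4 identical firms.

DWL = 25.205

Inverting demand: P = 237 − 4Q.
Competitive firms price at marginal cost: P = 166, giving Q = 17.75.
With 4 symmetric Cournot firms, each firm's FOC gives 237 − 20q = 166, so q = 3.55, Q = 4·3.55 = 14.2, and P = 180.2.
DWL is the triangle between Q = 14.2 and Q = 17.75: ½·(17.75 − 14.2)·(180.2 − 166) = 25.205.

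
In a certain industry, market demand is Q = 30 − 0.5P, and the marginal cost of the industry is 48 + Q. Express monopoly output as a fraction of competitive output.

Inverting demand: P = 60 − 2Q.
A monopolist chooses Q where MR = MC. MR = 60 − 4Q; setting this equal to 48 + Q gives Q = 2.4 and P = 55.2.
Competitive equilibrium sets price equal to marginal cost: 60 − 2Q = 48 + Q, so Q = 4 and P = 52.
Ratio Q_m/Q_c = 2.4/4 = 0.6.

Q_m/Q_c = 0.6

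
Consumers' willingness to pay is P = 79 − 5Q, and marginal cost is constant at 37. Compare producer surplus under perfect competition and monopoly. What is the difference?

Producer surplus rises by 88.2

Competitive firms price at marginal cost: P = 37, giving Q = 8.4.
PS = (37 − 37)·8.4 = 0.
A monopolist chooses Q where MR = MC. MR = 79 − 10Q; setting this equal to 37 gives Q = 4.2 and P = 58.
PS = (58 − 37)·4.2 = 88.2.
Change in producer surplus: 88.2 − 0 = 88.2.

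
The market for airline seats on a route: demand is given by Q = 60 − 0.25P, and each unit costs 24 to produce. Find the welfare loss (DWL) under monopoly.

Inverting demand: P = 240 − 4Q.
Competitive firms price at marginal cost: P = 24, giving Q = 54.
A monopolist chooses Q where MR = MC. MR = 240 − 8Q; setting this equal to 24 gives Q = 27 and P = 132.
DWL is the triangle between Q = 27 and Q = 54: ½·(54 − 27)·(132 − 24) = 1458.

DWL = 1458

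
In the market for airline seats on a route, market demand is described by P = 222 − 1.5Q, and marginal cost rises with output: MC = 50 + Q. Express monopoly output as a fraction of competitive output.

Q_m/Q_c = 0.625

Monopoly sets MR = MC: 222 − 3Q = 50 + Q ⇒ Q = 43, P = 222 − 1.5·43 = 157.5.
Under competition P = MC: 222 − 1.5Q = 50 + Q ⇒ Q = 68.8, P = 118.8.
Ratio Q_m/Q_c = 43/68.8 = 0.625.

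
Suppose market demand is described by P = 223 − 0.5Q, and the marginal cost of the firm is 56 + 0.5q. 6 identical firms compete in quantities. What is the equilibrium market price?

Cournot with 6 identical firms: the symmetric best-response condition is 223 − 3.5q = 56 + 0.5q. Each firm produces q = 41.75, total output Q = 250.5, price P = 97.75.

P = 97.75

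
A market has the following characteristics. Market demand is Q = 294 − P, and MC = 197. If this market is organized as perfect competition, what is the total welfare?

TS = 4704.5

Inverting demand: P = 294 − Q.
Competitive firms price at marginal cost: P = 197, giving Q = 97.
CS = ½·(294 − 197)·97 = 4704.5; PS = (197 − 197)·97 = 0; TS = 4704.5.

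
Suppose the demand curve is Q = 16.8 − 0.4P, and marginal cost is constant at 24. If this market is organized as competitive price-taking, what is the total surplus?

Inverting demand: P = 42 − 2.5Q.
Competitive firms price at marginal cost: P = 24, giving Q = 7.2.
CS = ½·(42 − 24)·7.2 = 64.8; PS = (24 − 24)·7.2 = 0; TS = 64.8.

TS = 64.8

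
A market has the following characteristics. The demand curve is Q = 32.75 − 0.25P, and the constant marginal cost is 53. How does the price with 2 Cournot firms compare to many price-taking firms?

Inverting demand: P = 131 − 4Q.
Cournot with 2 identical firms: the symmetric best-response condition is 131 − 12q = 53. Each firm produces q = 6.5, total output Q = 13, price P = 79.
Perfect competition: P = MC = 53, so 131 − 4Q = 53 and Q = 19.5.

Cournot: P = 79; Competition: P = 53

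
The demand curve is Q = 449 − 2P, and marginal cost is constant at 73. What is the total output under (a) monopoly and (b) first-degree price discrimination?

Inverting demand: P = 224.5 − 0.5Q.
Monopoly sets MR = MC: 224.5 − Q = 73 ⇒ Q = 151.5, P = 224.5 − 0.5·151.5 = 148.75.
With perfect price discrimination, output is the efficient level Q = 303 (where demand meets MC), but every buyer pays their willingness to pay: CS = 0 and PS = total surplus.

Monopoly: Q = 151.5; Perfect PD: Q = 303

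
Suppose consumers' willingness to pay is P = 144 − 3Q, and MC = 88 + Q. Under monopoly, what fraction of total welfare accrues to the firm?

PS/TS = 0.7

Monopoly sets MR = MC: 144 − 6Q = 88 + Q ⇒ Q = 8, P = 144 − 3·8 = 120.
CS = ½·(144 − 120)·8 = 96.
PS = P·Q − VC(Q) = 120·8 − (88·8 + ½·1·8²) = 224.
Share captured = PS/TS = 224/320 = 0.7.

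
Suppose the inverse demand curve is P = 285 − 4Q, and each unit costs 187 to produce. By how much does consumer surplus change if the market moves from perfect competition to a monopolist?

Under competition P = MC = 187, so Q = (285 − 187)/4 = 24.5.
CS = ½·(285 − 187)·24.5 = 1200.5.
Monopoly sets MR = MC: 285 − 8Q = 187 ⇒ Q = 12.25, P = 285 − 4·12.25 = 236.
CS = ½·(285 − 236)·12.25 = 300.125.
Change in consumer surplus: 300.125 − 1200.5 = −900.375.

Consumer surplus falls by 900.375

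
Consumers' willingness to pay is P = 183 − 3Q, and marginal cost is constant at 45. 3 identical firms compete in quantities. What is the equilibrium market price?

Cournot with 3 identical firms: the symmetric best-response condition is 183 − 12q = 45. Each firm produces q = 11.5, total output Q = 34.5, price P = 79.5.

P = 79.5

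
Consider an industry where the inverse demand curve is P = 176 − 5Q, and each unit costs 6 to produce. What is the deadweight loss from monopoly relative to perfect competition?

DWL = 722.5

Perfect competition: P = MC = 6, so 176 − 5Q = 6 and Q = 34.
A monopolist chooses Q where MR = MC. MR = 176 − 10Q; setting this equal to 6 gives Q = 17 and P = 91.
DWL is the triangle between Q = 17 and Q = 34: ½·(34 − 17)·(91 − 6) = 722.5.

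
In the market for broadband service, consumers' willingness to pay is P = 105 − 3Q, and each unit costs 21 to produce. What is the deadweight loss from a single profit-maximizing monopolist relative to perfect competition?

Under competition P = MC = 21, so Q = (105 − 21)/3 = 28.
Monopoly sets MR = MC: 105 − 6Q = 21 ⇒ Q = 14, P = 105 − 3·14 = 63.
DWL is the triangle between Q = 14 and Q = 28: ½·(28 − 14)·(63 − 21) = 294.

DWL = 294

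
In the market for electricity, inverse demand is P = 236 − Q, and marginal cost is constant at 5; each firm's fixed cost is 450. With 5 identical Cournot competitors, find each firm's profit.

With 5 symmetric Cournot firms, each firm's FOC gives 236 − 6q = 5, so q = 38.5, Q = 5·38.5 = 192.5, and P = 43.5.
Each firm's profit = (43.5 − 5)·38.5 − 450 = 1032.25.

π_i = 1032.25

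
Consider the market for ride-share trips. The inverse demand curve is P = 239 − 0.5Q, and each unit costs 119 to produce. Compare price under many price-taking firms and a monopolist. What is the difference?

Price rises by 60

Under competition P = MC = 119, so Q = (239 − 119)/0.5 = 240.
The monopolist equates marginal revenue to marginal cost: 239 − Q = 119, so Q = 120. From demand, P = 179.
Change in price: 179 − 119 = 60.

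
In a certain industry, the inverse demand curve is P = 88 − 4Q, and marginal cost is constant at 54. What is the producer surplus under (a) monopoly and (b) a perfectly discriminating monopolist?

A monopolist chooses Q where MR = MC. MR = 88 − 8Q; setting this equal to 54 gives Q = 4.25 and P = 71.
PS = (71 − 54)·4.25 = 72.25.
A perfectly discriminating monopolist sells every unit with P(Q) ≥ MC(Q), so output equals the competitive quantity Q = 8.5. Each buyer pays their reservation price, so CS = 0 and the firm captures all surplus.
PS = ½·(88 − 54)·8.5 = 144.5.

Monopoly: PS = 72.25; Perfect PD: PS = 144.5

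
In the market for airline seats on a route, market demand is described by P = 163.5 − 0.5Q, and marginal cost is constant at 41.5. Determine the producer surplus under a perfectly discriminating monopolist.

PS = 14884

Under first-degree price discrimination the firm charges each unit its demand price and produces up to where P = MC, i.e. Q = 244. Consumer surplus is zero; producer surplus equals total surplus.
PS = ½·(163.5 − 41.5)·244 = 14884.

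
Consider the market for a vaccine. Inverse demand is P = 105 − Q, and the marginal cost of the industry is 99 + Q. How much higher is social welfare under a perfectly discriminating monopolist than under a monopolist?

TS rises by 1

A monopolist chooses Q where MR = MC. MR = 105 − 2Q; setting this equal to 99 + Q gives Q = 2 and P = 103.
CS = ½·(105 − 103)·2 = 2; PS = (103·2 − 99·2 − ½·1·2²) = 6; TS = 8.
With perfect price discrimination, output is the efficient level Q = 3 (where demand meets MC), but every buyer pays their willingness to pay: CS = 0 and PS = total surplus.
TS = 9 (equal to competitive TS).
Change in social welfare: 9 − 8 = 1.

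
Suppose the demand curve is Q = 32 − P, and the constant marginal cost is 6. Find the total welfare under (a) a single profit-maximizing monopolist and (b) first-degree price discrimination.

Monopoly: TS = 253.5; Perfect PD: TS = 338

Inverting demand: P = 32 − Q.
Monopoly sets MR = MC: 32 − 2Q = 6 ⇒ Q = 13, P = 32 − 13 = 19.
CS = ½·(32 − 19)·13 = 84.5; PS = (19 − 6)·13 = 169; TS = 253.5.
A perfectly discriminating monopolist sells every unit with P(Q) ≥ MC(Q), so output equals the competitive quantity Q = 26. Each buyer pays their reservation price, so CS = 0 and the firm captures all surplus.
TS = 338 (equal to competitive TS).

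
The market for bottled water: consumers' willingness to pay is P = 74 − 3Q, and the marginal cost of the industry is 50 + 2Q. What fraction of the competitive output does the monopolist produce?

Monopoly sets MR = MC: 74 − 6Q = 50 + 2Q ⇒ Q = 3, P = 74 − 3·3 = 65.
Competitive equilibrium sets price equal to marginal cost: 74 − 3Q = 50 + 2Q, so Q = 4.8 and P = 59.6.
Ratio Q_m/Q_c = 3/4.8 = 0.625.

Q_m/Q_c = 0.625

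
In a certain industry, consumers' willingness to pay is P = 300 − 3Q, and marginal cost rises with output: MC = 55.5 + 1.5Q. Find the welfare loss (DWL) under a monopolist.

Under competition P = MC: 300 − 3Q = 55.5 + 1.5Q ⇒ Q = 163/3, P = 137.
The monopolist equates marginal revenue to marginal cost: 300 − 6Q = 55.5 + 1.5Q, so Q = 32.6. From demand, P = 202.2.
CS = ½·(300 − 137)·163/3 = 26569/6; PS = (137·163/3 − 55.5·163/3 − ½·1.5·(163/3)²) = 26569/12; TS = 6642.25.
CS = ½·(300 − 202.2)·32.6 = 1594.14; PS = (202.2·32.6 − 55.5·32.6 − ½·1.5·32.6²) = 3985.35; TS = 5579.49.
DWL = 6642.25 − 5579.49 = 1062.76.

DWL = 1062.76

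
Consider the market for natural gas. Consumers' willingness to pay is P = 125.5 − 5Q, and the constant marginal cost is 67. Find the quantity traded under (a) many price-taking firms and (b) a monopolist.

Competition: Q = 11.7; Monopoly: Q = 5.85

Perfect competition: P = MC = 67, so 125.5 − 5Q = 67 and Q = 11.7.
Monopoly sets MR = MC: 125.5 − 10Q = 67 ⇒ Q = 5.85, P = 125.5 − 5·5.85 = 96.25.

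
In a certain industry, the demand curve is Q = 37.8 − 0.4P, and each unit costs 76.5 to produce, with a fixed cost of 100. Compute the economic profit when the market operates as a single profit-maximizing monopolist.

Profit = −67.6

Inverting demand: P = 94.5 − 2.5Q.
A monopolist chooses Q where MR = MC. MR = 94.5 − 5Q; setting this equal to 76.5 gives Q = 3.6 and P = 85.5.
Profit = (85.5 − 76.5)·3.6 − 100 = −67.6.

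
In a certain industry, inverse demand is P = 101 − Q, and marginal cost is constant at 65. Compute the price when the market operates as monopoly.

P = 83

The monopolist equates marginal revenue to marginal cost: 101 − 2Q = 65, so Q = 18. From demand, P = 83.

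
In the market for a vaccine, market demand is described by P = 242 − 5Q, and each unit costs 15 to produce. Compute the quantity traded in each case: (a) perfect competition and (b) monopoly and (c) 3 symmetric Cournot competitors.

Competitive firms price at marginal cost: P = 15, giving Q = 45.4.
A monopolist chooses Q where MR = MC. MR = 242 − 10Q; setting this equal to 15 gives Q = 22.7 and P = 128.5.
With 3 symmetric Cournot firms, each firm's FOC gives 242 − 20q = 15, so q = 11.35, Q = 3·11.35 = 34.05, and P = 71.75.

Competition: Q = 45.4; Monopoly: Q = 22.7; Cournot: Q = 34.05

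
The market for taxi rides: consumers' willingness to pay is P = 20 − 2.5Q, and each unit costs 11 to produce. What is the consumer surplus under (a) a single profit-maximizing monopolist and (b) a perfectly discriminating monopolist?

Monopoly: CS = 4.05; Perfect PD: CS = 0

A monopolist chooses Q where MR = MC. MR = 20 − 5Q; setting this equal to 11 gives Q = 1.8 and P = 15.5.
CS = ½·(20 − 15.5)·1.8 = 4.05.
Under first-degree price discrimination the firm charges each unit its demand price and produces up to where P = MC, i.e. Q = 3.6. Consumer surplus is zero; producer surplus equals total surplus.
CS = 0.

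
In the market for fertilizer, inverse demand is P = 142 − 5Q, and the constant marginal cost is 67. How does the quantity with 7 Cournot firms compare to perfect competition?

In a 7-firm Cournot equilibrium, symmetry and the first-order condition give q = (142 − 67)/(40) = 1.875. So Q = 13.125 and P = 76.375.
Competitive firms price at marginal cost: P = 67, giving Q = 15.

Cournot: Q = 13.125; Competition: Q = 15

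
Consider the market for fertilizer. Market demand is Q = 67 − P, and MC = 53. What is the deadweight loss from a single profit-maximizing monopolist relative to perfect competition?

DWL = 24.5

Inverting demand: P = 67 − Q.
Competitive firms price at marginal cost: P = 53, giving Q = 14.
A monopolist chooses Q where MR = MC. MR = 67 − 2Q; setting this equal to 53 gives Q = 7 and P = 60.
DWL is the triangle between Q = 7 and Q = 14: ½·(14 − 7)·(60 − 53) = 24.5.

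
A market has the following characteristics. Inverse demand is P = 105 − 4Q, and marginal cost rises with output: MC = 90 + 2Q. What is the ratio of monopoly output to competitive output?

The monopolist equates marginal revenue to marginal cost: 105 − 8Q = 90 + 2Q, so Q = 1.5. From demand, P = 99.
Competitive equilibrium sets price equal to marginal cost: 105 − 4Q = 90 + 2Q, so Q = 2.5 and P = 95.
Ratio Q_m/Q_c = 1.5/2.5 = 0.6.

Q_m/Q_c = 0.6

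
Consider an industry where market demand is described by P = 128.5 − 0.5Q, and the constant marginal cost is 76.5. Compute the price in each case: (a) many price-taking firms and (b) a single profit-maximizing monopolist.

Competitive firms price at marginal cost: P = 76.5, giving Q = 104.
A monopolist chooses Q where MR = MC. MR = 128.5 − Q; setting this equal to 76.5 gives Q = 52 and P = 102.5.

Competition: P = 76.5; Monopoly: P = 102.5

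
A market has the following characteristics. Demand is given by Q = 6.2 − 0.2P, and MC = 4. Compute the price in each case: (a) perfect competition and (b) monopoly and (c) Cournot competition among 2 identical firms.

Competition: P = 4; Monopoly: P = 17.5; Cournot: P = 13

Inverting demand: P = 31 − 5Q.
Competitive firms price at marginal cost: P = 4, giving Q = 5.4.
Monopoly sets MR = MC: 31 − 10Q = 4 ⇒ Q = 2.7, P = 31 − 5·2.7 = 17.5.
Cournot with 2 identical firms: the symmetric best-response condition is 31 − 15q = 4. Each firm produces q = 1.8, total output Q = 3.6, price P = 13.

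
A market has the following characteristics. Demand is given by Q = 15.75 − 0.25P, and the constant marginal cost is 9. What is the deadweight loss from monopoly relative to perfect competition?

Inverting demand: P = 63 − 4Q.
Under competition P = MC = 9, so Q = (63 − 9)/4 = 13.5.
A monopolist chooses Q where MR = MC. MR = 63 − 8Q; setting this equal to 9 gives Q = 6.75 and P = 36.
DWL is the triangle between Q = 6.75 and Q = 13.5: ½·(13.5 − 6.75)·(36 − 9) = 91.125.

DWL = 91.125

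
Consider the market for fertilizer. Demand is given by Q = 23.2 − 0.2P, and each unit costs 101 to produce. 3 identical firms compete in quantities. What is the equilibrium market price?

Inverting demand: P = 116 − 5Q.
Cournot with 3 identical firms: the symmetric best-response condition is 116 − 20q = 101. Each firm produces q = 0.75, total output Q = 2.25, price P = 104.75.

P = 104.75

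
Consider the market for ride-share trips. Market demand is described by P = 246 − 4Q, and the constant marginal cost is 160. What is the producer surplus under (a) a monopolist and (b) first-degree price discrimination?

Monopoly sets MR = MC: 246 − 8Q = 160 ⇒ Q = 10.75, P = 246 − 4·10.75 = 203.
PS = (203 − 160)·10.75 = 462.25.
Under first-degree price discrimination the firm charges each unit its demand price and produces up to where P = MC, i.e. Q = 21.5. Consumer surplus is zero; producer surplus equals total surplus.
PS = ½·(246 − 160)·21.5 = 924.5.

Monopoly: PS = 462.25; Perfect PD: PS = 924.5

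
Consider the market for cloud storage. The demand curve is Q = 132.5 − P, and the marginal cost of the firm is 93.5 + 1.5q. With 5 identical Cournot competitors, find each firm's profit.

Inverting demand: P = 132.5 − Q.
In a 5-firm Cournot equilibrium, symmetry and the first-order condition give q = (132.5 − 93.5)/(7.5) = 5.2. So Q = 26 and P = 106.5.
Each firm's profit = 106.5·5.2 − (93.5·5.2 + ½·1.5·5.2²) = 47.32.

π_i = 47.32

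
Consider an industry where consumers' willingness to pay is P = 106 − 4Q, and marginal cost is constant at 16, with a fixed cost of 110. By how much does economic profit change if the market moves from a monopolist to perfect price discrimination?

Economic profit rises by 506.25

A monopolist chooses Q where MR = MC. MR = 106 − 8Q; setting this equal to 16 gives Q = 11.25 and P = 61.
Profit = (61 − 16)·11.25 − 110 = 396.25.
Under first-degree price discrimination the firm charges each unit its demand price and produces up to where P = MC, i.e. Q = 22.5. Consumer surplus is zero; producer surplus equals total surplus.
PS equals the full surplus area, 1012.5. Profit = 1012.5 − 110 = 902.5.
Change in economic profit: 902.5 − 396.25 = 506.25.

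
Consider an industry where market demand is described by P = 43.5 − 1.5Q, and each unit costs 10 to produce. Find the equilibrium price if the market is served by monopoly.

P = 26.75

The monopolist equates marginal revenue to marginal cost: 43.5 − 3Q = 10, so Q = 67/6. From demand, P = 26.75.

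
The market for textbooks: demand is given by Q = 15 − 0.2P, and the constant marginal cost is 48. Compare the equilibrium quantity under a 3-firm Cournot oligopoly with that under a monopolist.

Cournot: Q = 4.05; Monopoly: Q = 2.7

Inverting demand: P = 75 − 5Q.
Cournot with 3 identical firms: the symmetric best-response condition is 75 − 20q = 48. Each firm produces q = 1.35, total output Q = 4.05, price P = 54.75.
The monopolist equates marginal revenue to marginal cost: 75 − 10Q = 48, so Q = 2.7. From demand, P = 61.5.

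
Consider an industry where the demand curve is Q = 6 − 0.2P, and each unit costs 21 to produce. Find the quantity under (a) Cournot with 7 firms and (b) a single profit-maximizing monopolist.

Inverting demand: P = 30 − 5Q.
Cournot with 7 identical firms: the symmetric best-response condition is 30 − 40q = 21. Each firm produces q = 0.225, total output Q = 1.575, price P = 22.125.
Monopoly sets MR = MC: 30 − 10Q = 21 ⇒ Q = 0.9, P = 30 − 5·0.9 = 25.5.

Cournot: Q = 1.575; Monopoly: Q = 0.9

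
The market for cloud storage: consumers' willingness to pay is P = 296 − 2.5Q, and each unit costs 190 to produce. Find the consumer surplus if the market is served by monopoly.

Monopoly sets MR = MC: 296 − 5Q = 190 ⇒ Q = 21.2, P = 296 − 2.5·21.2 = 243.
CS = ½·(296 − 243)·21.2 = 561.8.

CS = 561.8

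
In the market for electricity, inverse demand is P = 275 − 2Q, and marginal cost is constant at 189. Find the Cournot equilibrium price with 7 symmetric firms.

Cournot with 7 identical firms: the symmetric best-response condition is 275 − 16q = 189. Each firm produces q = 5.375, total output Q = 37.625, price P = 199.75.

P = 199.75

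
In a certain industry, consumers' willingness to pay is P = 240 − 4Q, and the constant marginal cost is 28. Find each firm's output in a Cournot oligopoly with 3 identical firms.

q_i = 13.25

With 3 symmetric Cournot firms, each firm's FOC gives 240 − 16q = 28, so q = 13.25, Q = 3·13.25 = 39.75, and P = 81.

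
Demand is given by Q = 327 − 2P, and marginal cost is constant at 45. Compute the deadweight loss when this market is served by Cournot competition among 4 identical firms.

Inverting demand: P = 163.5 − 0.5Q.
Competitive firms price at marginal cost: P = 45, giving Q = 237.
Cournot with 4 identical firms: the symmetric best-response condition is 163.5 − 2.5q = 45. Each firm produces q = 47.4, total output Q = 189.6, price P = 68.7.
DWL is the triangle between Q = 189.6 and Q = 237: ½·(237 − 189.6)·(68.7 − 45) = 561.69.

DWL = 561.69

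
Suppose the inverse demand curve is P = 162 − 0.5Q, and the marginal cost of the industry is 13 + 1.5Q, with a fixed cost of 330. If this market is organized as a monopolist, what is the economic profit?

Profit = 4110.2

A monopolist chooses Q where MR = MC. MR = 162 − Q; setting this equal to 13 + 1.5Q gives Q = 59.6 and P = 132.2.
Profit = 132.2·59.6 − (13·59.6 + ½·1.5·59.6²) − 330 = 4110.2.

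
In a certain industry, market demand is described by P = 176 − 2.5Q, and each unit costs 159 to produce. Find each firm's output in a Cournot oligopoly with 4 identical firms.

In a 4-firm Cournot equilibrium, symmetry and the first-order condition give q = (176 − 159)/(12.5) = 1.36. So Q = 5.44 and P = 162.4.

q_i = 1.36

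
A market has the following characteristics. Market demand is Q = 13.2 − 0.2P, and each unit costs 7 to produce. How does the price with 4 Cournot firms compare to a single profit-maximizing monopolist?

Cournot: P = 18.8; Monopoly: P = 36.5

Inverting demand: P = 66 − 5Q.
With 4 symmetric Cournot firms, each firm's FOC gives 66 − 25q = 7, so q = 2.36, Q = 4·2.36 = 9.44, and P = 18.8.
Monopoly sets MR = MC: 66 − 10Q = 7 ⇒ Q = 5.9, P = 66 − 5·5.9 = 36.5.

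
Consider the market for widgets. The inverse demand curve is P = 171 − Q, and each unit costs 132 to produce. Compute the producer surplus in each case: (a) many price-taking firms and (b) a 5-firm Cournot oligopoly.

Competitive firms price at marginal cost: P = 132, giving Q = 39.
PS = (132 − 132)·39 = 0.
In a 5-firm Cournot equilibrium, symmetry and the first-order condition give q = (171 − 132)/(6) = 6.5. So Q = 32.5 and P = 138.5.
PS = (138.5 − 132)·32.5 = 211.25.

Competition: PS = 0; Cournot: PS = 211.25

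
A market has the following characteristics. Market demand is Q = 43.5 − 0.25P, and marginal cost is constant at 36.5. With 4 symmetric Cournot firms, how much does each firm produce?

Inverting demand: P = 174 − 4Q.
Cournot with 4 identical firms: the symmetric best-response condition is 174 − 20q = 36.5. Each firm produces q = 6.875, total output Q = 27.5, price P = 64.

q_i = 6.875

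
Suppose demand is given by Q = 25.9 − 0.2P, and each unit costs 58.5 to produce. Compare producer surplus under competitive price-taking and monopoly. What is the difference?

Inverting demand: P = 129.5 − 5Q.
Under competition P = MC = 58.5, so Q = (129.5 − 58.5)/5 = 14.2.
PS = (58.5 − 58.5)·14.2 = 0.
Monopoly sets MR = MC: 129.5 − 10Q = 58.5 ⇒ Q = 7.1, P = 129.5 − 5·7.1 = 94.
PS = (94 − 58.5)·7.1 = 252.05.
Change in producer surplus: 252.05 − 0 = 252.05.

Producer surplus rises by 252.05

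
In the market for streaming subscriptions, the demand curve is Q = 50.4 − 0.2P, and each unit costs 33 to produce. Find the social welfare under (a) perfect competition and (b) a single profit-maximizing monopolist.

Inverting demand: P = 252 − 5Q.
Under competition P = MC = 33, so Q = (252 − 33)/5 = 43.8.
CS = ½·(252 − 33)·43.8 = 4796.1; PS = (33 − 33)·43.8 = 0; TS = 4796.1.
The monopolist equates marginal revenue to marginal cost: 252 − 10Q = 33, so Q = 21.9. From demand, P = 142.5.
CS = ½·(252 − 142.5)·21.9 = 1199.025; PS = (142.5 − 33)·21.9 = 2398.05; TS = 3597.075.

Competition: TS = 4796.1; Monopoly: TS = 3597.075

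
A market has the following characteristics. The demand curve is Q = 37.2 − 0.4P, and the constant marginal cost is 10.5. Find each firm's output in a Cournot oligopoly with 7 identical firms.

Inverting demand: P = 93 − 2.5Q.
Cournot with 7 identical firms: the symmetric best-response condition is 93 − 20q = 10.5. Each firm produces q = 4.125, total output Q = 28.875, price P = 333/16.

q_i = 4.125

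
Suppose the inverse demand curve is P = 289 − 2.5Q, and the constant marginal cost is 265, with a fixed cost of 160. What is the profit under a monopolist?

Profit = −102.4

A monopolist chooses Q where MR = MC. MR = 289 − 5Q; setting this equal to 265 gives Q = 4.8 and P = 277.
Profit = (277 − 265)·4.8 − 160 = −102.4.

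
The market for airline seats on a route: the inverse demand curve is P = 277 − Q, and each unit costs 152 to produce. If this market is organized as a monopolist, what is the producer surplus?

PS = 3906.25

A monopolist chooses Q where MR = MC. MR = 277 − 2Q; setting this equal to 152 gives Q = 62.5 and P = 214.5.
PS = (214.5 − 152)·62.5 = 3906.25.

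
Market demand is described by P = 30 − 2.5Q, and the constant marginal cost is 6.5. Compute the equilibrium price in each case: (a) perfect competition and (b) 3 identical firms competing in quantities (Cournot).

Competition: P = 6.5; Cournot: P = 12.375

Perfect competition: P = MC = 6.5, so 30 − 2.5Q = 6.5 and Q = 9.4.
With 3 symmetric Cournot firms, each firm's FOC gives 30 − 10q = 6.5, so q = 2.35, Q = 3·2.35 = 7.05, and P = 12.375.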